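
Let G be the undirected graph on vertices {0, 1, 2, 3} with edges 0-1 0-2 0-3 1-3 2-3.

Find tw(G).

2

A width-2 tree decomposition is:
Bags: B1 = {0, 1, 3}  B2 = {0, 2, 3}
Tree: B1–B2
The largest bag has 3 vertices, giving width 2; this decomposition certifies tw(G) ≤ 2. For the lower bound, the 3 vertices {0, 1, 3} are pairwise adjacent, and any tree decomposition puts a clique entirely inside one bag — forcing width ≥ 2. Therefore the treewidth is 2.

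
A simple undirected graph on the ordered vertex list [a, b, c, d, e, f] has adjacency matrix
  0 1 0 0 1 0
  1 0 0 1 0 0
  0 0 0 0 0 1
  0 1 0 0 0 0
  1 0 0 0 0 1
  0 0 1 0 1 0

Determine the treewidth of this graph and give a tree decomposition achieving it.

Treewidth 1.
Bags: B1 = {c, f}  B2 = {e, f}  B3 = {a, e}  B4 = {a, b}  B5 = {b, d}
Tree: B1–B2, B2–B3, B3–B4, B4–B5

Each bag holds 2 vertices, so the decomposition has width 1, which upper-bounds the treewidth. G has an edge, so its treewidth is at least 1. Therefore the treewidth is 1.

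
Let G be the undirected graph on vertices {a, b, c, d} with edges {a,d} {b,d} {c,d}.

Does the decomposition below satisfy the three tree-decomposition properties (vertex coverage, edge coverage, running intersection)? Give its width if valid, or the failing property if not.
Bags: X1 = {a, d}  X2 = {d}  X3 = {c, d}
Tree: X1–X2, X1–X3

No — vertex b appears in no bag.

A tree decomposition must satisfy three properties: every vertex lies in some bag; for every edge, both endpoints lie together in some bag; and for every vertex, the bags containing it form a connected subtree. Here vertex b appears in no bag, so the decomposition is invalid.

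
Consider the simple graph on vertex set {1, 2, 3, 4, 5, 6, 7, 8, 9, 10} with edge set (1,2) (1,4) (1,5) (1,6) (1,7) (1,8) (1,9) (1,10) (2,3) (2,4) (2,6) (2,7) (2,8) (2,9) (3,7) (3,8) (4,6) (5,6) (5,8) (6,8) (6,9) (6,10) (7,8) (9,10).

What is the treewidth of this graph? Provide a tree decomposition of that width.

Treewidth 3.
One such decomposition:
Bags: B1 = {1, 6, 9, 10}  B2 = {1, 2, 6, 9}  B3 = {1, 2, 6, 8}  B4 = {1, 5, 6, 8}  B5 = {1, 2, 7, 8}  B6 = {1, 2, 4, 6}  B7 = {2, 3, 7, 8}
Tree: B1–B2, B2–B3, B3–B4, B3–B5, B2–B6, B5–B7

Every bag has size at most 4, so the width is 4 − 1 = 3 and tw(G) ≤ 3. Conversely, {1, 2, 6, 8} is a clique of size 4, and the vertices of any clique must share a bag in every tree decomposition; so some bag has ≥ 4 vertices and tw(G) ≥ 3. Therefore the treewidth is 3.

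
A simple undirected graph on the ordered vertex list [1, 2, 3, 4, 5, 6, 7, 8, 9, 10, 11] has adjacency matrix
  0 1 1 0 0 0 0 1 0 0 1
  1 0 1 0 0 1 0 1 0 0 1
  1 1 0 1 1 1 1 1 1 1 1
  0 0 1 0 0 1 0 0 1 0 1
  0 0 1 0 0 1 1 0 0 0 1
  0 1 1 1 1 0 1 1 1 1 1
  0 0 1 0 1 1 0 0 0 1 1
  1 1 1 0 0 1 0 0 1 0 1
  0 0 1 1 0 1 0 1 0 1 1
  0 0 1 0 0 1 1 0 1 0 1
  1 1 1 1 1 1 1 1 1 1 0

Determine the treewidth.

A width-4 tree decomposition is:
Bags: B1 = {3, 6, 7, 10, 11}  B2 = {3, 6, 9, 10, 11}  B3 = {3, 6, 8, 9, 11}  B4 = {3, 4, 6, 9, 11}  B5 = {3, 5, 6, 7, 11}  B6 = {2, 3, 6, 8, 11}  B7 = {1, 2, 3, 8, 11}
Tree: B1–B2, B2–B3, B2–B4, B1–B5, B3–B6, B6–B7
Every bag has size at most 5, so the width is 5 − 1 = 4 and tw(G) ≤ 4. On the other hand G contains the 5-clique {1, 2, 3, 8, 11}. A clique must lie in a single bag of any decomposition, so no decomposition can have width below 4. Therefore the treewidth is 4.

4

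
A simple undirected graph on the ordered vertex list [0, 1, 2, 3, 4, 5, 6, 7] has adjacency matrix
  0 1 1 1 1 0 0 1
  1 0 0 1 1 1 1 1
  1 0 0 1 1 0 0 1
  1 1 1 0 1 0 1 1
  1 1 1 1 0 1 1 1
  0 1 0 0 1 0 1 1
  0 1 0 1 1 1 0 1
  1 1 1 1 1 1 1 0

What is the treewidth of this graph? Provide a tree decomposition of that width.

Treewidth 4.
Bags: B1 = {1, 3, 4, 6, 7}  B2 = {1, 4, 5, 6, 7}  B3 = {0, 1, 3, 4, 7}  B4 = {0, 2, 3, 4, 7}
Tree: B1–B2, B1–B3, B3–B4

Each bag holds 5 vertices, so the decomposition has width 4, which upper-bounds the treewidth. Conversely, {0, 1, 3, 4, 7} is a clique of size 5, and the vertices of any clique must share a bag in every tree decomposition; so some bag has ≥ 5 vertices and tw(G) ≥ 4. Combining the bounds, tw(G) = 4.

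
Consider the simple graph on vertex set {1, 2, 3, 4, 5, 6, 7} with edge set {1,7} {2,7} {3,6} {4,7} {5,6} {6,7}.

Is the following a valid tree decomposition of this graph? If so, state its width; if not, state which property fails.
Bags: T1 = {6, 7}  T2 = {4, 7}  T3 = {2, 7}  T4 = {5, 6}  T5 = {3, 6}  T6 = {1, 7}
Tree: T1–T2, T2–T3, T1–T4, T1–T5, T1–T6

Every vertex of G appears in some bag (union = {1, 2, 3, 4, 5, 6, 7}); every edge is covered by a bag; and for each vertex v the set of bags containing v is connected in the bag tree. The decomposition is therefore valid. The largest bag has 2 vertices, so the width is 1.

Yes; width 1.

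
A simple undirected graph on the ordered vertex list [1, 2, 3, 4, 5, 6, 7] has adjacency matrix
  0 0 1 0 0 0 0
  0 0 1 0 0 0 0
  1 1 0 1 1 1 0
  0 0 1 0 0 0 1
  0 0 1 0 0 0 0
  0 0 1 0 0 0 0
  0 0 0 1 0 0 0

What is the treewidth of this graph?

1

A width-1 tree decomposition is:
Bags: B1 = {3, 5}  B2 = {3, 6}  B3 = {2, 3}  B4 = {1, 3}  B5 = {3, 4}  B6 = {4, 7}
Tree: B1–B2, B2–B3, B1–B4, B3–B5, B5–B6
Each bag holds 2 vertices, so the decomposition has width 1, which upper-bounds the treewidth. G has an edge, so its treewidth is at least 1. Therefore the treewidth is 1.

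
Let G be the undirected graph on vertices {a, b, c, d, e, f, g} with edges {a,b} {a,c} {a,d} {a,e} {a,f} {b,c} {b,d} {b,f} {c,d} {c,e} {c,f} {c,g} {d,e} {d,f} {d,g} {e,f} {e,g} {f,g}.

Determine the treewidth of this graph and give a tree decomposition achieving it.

Treewidth 4.
Bags: B1 = {a, c, d, e, f}  B2 = {c, d, e, f, g}  B3 = {a, b, c, d, f}
Tree: B1–B2, B1–B3

Each bag holds 5 vertices, so the decomposition has width 4, which upper-bounds the treewidth. On the other hand G contains the 5-clique {c, d, e, f, g}. A clique must lie in a single bag of any decomposition, so no decomposition can have width below 4. Therefore the treewidth is 4.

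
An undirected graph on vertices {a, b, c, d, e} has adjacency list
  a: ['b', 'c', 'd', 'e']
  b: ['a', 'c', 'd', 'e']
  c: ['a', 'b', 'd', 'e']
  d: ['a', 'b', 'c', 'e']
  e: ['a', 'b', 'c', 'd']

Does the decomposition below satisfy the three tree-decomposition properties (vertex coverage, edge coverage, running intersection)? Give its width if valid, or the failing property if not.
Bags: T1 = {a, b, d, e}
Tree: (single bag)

No — vertex c appears in no bag.

A tree decomposition must satisfy three properties: every vertex lies in some bag; for every edge, both endpoints lie together in some bag; and for every vertex, the bags containing it form a connected subtree. Here vertex c appears in no bag, so the decomposition is invalid.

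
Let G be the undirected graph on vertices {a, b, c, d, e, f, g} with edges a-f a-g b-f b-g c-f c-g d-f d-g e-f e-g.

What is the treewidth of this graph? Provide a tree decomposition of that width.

Each bag holds 3 vertices, so the decomposition has width 2, which upper-bounds the treewidth. Since g–d–f–a–g is a cycle in G, G is not acyclic. Forests are exactly the graphs of treewidth ≤ 1, so tw(G) ≥ 2. Combining the bounds, tw(G) = 2.

Treewidth 2.
Bags: B1 = {d, f, g}  B2 = {a, f, g}  B3 = {c, f, g}  B4 = {e, f, g}  B5 = {b, f, g}
Tree: B1–B2, B2–B3, B3–B4, B4–B5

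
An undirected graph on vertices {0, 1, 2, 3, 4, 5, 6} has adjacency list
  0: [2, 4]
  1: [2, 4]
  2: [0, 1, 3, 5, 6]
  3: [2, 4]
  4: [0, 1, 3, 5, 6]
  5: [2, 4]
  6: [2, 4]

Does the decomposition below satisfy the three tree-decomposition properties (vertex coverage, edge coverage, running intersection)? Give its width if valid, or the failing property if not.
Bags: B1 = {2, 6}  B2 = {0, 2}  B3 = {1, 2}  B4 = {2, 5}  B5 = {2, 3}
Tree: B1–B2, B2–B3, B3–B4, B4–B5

No — vertex 4 appears in no bag.

A tree decomposition must satisfy three properties: every vertex lies in some bag; for every edge, both endpoints lie together in some bag; and for every vertex, the bags containing it form a connected subtree. Here vertex 4 appears in no bag, so the decomposition is invalid.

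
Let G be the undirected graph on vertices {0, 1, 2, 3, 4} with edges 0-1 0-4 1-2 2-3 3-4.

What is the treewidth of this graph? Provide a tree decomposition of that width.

Treewidth 2.
One optimal decomposition is:
Bags: B1 = {1, 2, 3}  B2 = {0, 1, 3}  B3 = {0, 3, 4}
Tree: B1–B2, B2–B3

Every bag has size at most 3, so the width is 3 − 1 = 2 and tw(G) ≤ 2. Since 3–2–1–0–4–3 is a cycle in G, G is not acyclic. Forests are exactly the graphs of treewidth ≤ 1, so tw(G) ≥ 2. Therefore the treewidth is 2.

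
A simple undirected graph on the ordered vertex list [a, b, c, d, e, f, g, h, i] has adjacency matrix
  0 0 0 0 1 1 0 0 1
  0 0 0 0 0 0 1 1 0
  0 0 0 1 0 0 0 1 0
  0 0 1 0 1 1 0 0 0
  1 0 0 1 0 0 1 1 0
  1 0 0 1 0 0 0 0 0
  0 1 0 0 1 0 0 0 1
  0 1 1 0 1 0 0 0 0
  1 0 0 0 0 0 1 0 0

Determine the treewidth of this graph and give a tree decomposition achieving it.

Every bag has size at most 4, so the width is 4 − 1 = 3 and tw(G) ≤ 3. For the lower bound: the 4 vertex sets {c,d,f}, {h}, {e}, {a,b,g,i} are disjoint, each induces a connected subgraph, and every pair is joined by at least one edge of G. Contracting each set to a single vertex therefore yields K_{4} as a minor, and since treewidth is minor-monotone, tw(G) ≥ tw(K_{4}) = 3. Hence tw(G) = 3 exactly.

Treewidth 3.
One optimal decomposition is:
Bags: B1 = {c, d, f, h}  B2 = {d, e, f, h}  B3 = {a, e, f, h}  B4 = {a, b, e, h}  B5 = {a, b, e, g}  B6 = {a, b, g, i}
Tree: B1–B2, B2–B3, B3–B4, B4–B5, B5–B6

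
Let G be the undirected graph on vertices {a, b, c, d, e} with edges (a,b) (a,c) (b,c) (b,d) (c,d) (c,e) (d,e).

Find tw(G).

2

A width-2 tree decomposition is:
Bags: B1 = {b, c, d}  B2 = {c, d, e}  B3 = {a, b, c}
Tree: B1–B2, B1–B3
The largest bag has 3 vertices, giving width 2; this decomposition certifies tw(G) ≤ 2. On the other hand G contains the 3-clique {c, d, e}. A clique must lie in a single bag of any decomposition, so no decomposition can have width below 2. The upper and lower bounds meet at 2, so that is the treewidth.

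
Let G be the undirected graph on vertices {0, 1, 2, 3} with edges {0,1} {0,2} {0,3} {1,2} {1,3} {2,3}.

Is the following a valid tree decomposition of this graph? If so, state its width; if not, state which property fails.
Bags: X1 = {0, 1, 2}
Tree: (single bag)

No — vertex 3 appears in no bag.

A tree decomposition must satisfy three properties: every vertex lies in some bag; for every edge, both endpoints lie together in some bag; and for every vertex, the bags containing it form a connected subtree. Here vertex 3 appears in no bag, so the decomposition is invalid.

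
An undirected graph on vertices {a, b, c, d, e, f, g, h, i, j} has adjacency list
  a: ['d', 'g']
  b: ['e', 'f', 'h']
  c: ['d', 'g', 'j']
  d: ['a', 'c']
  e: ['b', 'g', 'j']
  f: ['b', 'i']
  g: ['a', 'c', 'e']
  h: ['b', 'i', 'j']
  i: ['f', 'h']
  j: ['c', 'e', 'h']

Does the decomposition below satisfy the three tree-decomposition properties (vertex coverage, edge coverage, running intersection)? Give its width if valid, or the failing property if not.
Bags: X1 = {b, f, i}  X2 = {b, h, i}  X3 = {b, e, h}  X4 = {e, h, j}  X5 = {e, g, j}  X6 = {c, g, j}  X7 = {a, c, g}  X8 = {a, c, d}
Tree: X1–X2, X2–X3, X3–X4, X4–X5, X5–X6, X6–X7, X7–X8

Checking the three conditions: (i) the bags cover all of {a, b, c, d, e, f, g, h, i, j}; (ii) for each edge, some bag contains both endpoints; (iii) the bags containing any fixed vertex form a subtree. All hold, so the decomposition is valid with width 3 − 1 = 2.

Yes; width 2.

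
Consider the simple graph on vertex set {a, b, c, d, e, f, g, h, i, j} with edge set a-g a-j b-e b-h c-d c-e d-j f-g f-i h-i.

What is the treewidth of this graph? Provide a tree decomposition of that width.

Every bag has size at most 3, so the width is 3 − 1 = 2 and tw(G) ≤ 2. For the lower bound, G contains the cycle b–e–c–d–j–a–g–f–i–h–b, so G is not a forest; only forests have treewidth ≤ 1, hence tw(G) ≥ 2. Combining the bounds, tw(G) = 2.

Treewidth 2.
One optimal decomposition is:
Bags: B1 = {b, c, e}  B2 = {b, c, d}  B3 = {b, d, j}  B4 = {a, b, j}  B5 = {a, b, g}  B6 = {b, f, g}  B7 = {b, f, i}  B8 = {b, h, i}
Tree: B1–B2, B2–B3, B3–B4, B4–B5, B5–B6, B6–B7, B7–B8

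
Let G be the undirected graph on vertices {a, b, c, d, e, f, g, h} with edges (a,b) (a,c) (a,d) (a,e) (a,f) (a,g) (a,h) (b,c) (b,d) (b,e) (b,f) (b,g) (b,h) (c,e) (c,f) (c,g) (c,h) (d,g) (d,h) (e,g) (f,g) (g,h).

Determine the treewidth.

4

A width-4 tree decomposition is:
Bags: B1 = {a, b, c, e, g}  B2 = {a, b, c, g, h}  B3 = {a, b, d, g, h}  B4 = {a, b, c, f, g}
Tree: B1–B2, B2–B3, B1–B4
The largest bag has 5 vertices, giving width 4; this decomposition certifies tw(G) ≤ 4. Conversely, {a, b, d, g, h} is a clique of size 5, and the vertices of any clique must share a bag in every tree decomposition; so some bag has ≥ 5 vertices and tw(G) ≥ 4. Combining the bounds, tw(G) = 4.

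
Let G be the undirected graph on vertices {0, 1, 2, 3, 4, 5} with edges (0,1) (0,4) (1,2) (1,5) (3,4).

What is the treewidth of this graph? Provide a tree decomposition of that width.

The largest bag has 2 vertices, giving width 1; this decomposition certifies tw(G) ≤ 1. Any graph with an edge has treewidth ≥ 1, and G has the edge 0–4. The upper and lower bounds meet at 1, so that is the treewidth.

Treewidth 1.
Bags: B1 = {0, 4}  B2 = {3, 4}  B3 = {0, 1}  B4 = {1, 5}  B5 = {1, 2}
Tree: B1–B2, B1–B3, B3–B4, B3–B5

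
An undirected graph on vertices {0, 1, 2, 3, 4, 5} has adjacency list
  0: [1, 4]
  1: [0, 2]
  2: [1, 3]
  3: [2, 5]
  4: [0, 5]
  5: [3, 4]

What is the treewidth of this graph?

2

A width-2 tree decomposition is:
Bags: B1 = {3, 4, 5}  B2 = {2, 3, 4}  B3 = {1, 2, 4}  B4 = {0, 1, 4}
Tree: B1–B2, B2–B3, B3–B4
Every bag has size at most 3, so the width is 3 − 1 = 2 and tw(G) ≤ 2. For the lower bound, G contains the cycle 4–5–3–2–1–0–4, so G is not a forest; only forests have treewidth ≤ 1, hence tw(G) ≥ 2. Combining the bounds, tw(G) = 2.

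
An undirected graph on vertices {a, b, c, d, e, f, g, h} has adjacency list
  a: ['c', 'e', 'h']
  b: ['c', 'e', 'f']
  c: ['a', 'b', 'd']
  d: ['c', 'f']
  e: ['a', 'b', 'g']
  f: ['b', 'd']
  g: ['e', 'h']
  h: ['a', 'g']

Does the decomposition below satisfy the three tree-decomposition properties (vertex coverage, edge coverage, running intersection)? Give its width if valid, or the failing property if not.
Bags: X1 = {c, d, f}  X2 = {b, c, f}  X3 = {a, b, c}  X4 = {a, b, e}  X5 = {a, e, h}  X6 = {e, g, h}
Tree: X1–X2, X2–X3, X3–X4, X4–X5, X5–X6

Yes; width 2.

Vertex coverage: the bags together contain {a, b, c, d, e, f, g, h}, the full vertex set. Edge coverage: each edge of G has both endpoints in at least one bag. Running intersection: for every vertex, the bags containing it form a connected subtree. All three properties hold, so this is a valid tree decomposition of width max|bag| − 1 = 2, and hence tw(G) ≤ 2.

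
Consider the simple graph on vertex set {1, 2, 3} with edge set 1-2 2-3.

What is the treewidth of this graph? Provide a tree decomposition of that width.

Each bag holds 2 vertices, so the decomposition has width 1, which upper-bounds the treewidth. Any graph with an edge has treewidth ≥ 1, and G has the edge 2–3. Hence tw(G) = 1 exactly.

Treewidth 1.
Bags: B1 = {2, 3}  B2 = {1, 2}
Tree: B1–B2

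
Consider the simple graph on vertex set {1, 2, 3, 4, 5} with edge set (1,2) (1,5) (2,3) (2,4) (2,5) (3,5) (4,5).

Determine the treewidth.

2

A width-2 tree decomposition is:
Bags: B1 = {2, 3, 5}  B2 = {2, 4, 5}  B3 = {1, 2, 5}
Tree: B1–B2, B1–B3
Every bag has size at most 3, so the width is 3 − 1 = 2 and tw(G) ≤ 2. On the other hand G contains the 3-clique {1, 2, 5}. A clique must lie in a single bag of any decomposition, so no decomposition can have width below 2. The upper and lower bounds meet at 2, so that is the treewidth.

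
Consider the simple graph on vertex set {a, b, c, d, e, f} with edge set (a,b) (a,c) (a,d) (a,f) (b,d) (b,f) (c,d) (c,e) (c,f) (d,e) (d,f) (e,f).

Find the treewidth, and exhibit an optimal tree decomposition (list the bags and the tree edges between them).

Every bag has size at most 4, so the width is 4 − 1 = 3 and tw(G) ≤ 3. For the lower bound, the 4 vertices {c, d, e, f} are pairwise adjacent, and any tree decomposition puts a clique entirely inside one bag — forcing width ≥ 3. The upper and lower bounds meet at 3, so that is the treewidth.

Treewidth 3.
Bags: B1 = {a, c, d, f}  B2 = {a, b, d, f}  B3 = {c, d, e, f}
Tree: B1–B2, B1–B3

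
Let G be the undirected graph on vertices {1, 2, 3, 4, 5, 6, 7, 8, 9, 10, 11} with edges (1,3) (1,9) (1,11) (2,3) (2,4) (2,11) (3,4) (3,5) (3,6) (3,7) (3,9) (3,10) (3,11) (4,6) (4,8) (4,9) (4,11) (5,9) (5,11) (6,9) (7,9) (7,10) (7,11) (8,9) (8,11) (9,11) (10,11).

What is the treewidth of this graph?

3

A width-3 tree decomposition is:
Bags: B1 = {3, 4, 9, 11}  B2 = {3, 4, 6, 9}  B3 = {2, 3, 4, 11}  B4 = {3, 7, 9, 11}  B5 = {3, 5, 9, 11}  B6 = {3, 7, 10, 11}  B7 = {1, 3, 9, 11}  B8 = {4, 8, 9, 11}
Tree: B1–B2, B1–B3, B1–B4, B1–B5, B4–B6, B1–B7, B1–B8
Every bag has size at most 4, so the width is 4 − 1 = 3 and tw(G) ≤ 3. Conversely, {4, 8, 9, 11} is a clique of size 4, and the vertices of any clique must share a bag in every tree decomposition; so some bag has ≥ 4 vertices and tw(G) ≥ 3. Combining the bounds, tw(G) = 3.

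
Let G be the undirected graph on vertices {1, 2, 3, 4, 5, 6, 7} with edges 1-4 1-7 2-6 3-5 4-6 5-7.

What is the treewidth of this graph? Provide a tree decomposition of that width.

Treewidth 1.
One such decomposition:
Bags: B1 = {2, 6}  B2 = {4, 6}  B3 = {1, 4}  B4 = {1, 7}  B5 = {5, 7}  B6 = {3, 5}
Tree: B1–B2, B2–B3, B3–B4, B4–B5, B5–B6

The largest bag has 2 vertices, giving width 1; this decomposition certifies tw(G) ≤ 1. Any graph with an edge has treewidth ≥ 1, and G has the edge 2–6. Therefore the treewidth is 1.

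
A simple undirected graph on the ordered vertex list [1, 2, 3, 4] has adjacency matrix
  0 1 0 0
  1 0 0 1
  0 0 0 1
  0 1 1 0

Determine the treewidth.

A width-1 tree decomposition is:
Bags: B1 = {1, 2}  B2 = {2, 4}  B3 = {3, 4}
Tree: B1–B2, B2–B3
Every bag has size at most 2, so the width is 2 − 1 = 1 and tw(G) ≤ 1. Since G has at least one edge (e.g. 1–2), it is not an edgeless graph, so tw(G) ≥ 1. The upper and lower bounds meet at 1, so that is the treewidth.

1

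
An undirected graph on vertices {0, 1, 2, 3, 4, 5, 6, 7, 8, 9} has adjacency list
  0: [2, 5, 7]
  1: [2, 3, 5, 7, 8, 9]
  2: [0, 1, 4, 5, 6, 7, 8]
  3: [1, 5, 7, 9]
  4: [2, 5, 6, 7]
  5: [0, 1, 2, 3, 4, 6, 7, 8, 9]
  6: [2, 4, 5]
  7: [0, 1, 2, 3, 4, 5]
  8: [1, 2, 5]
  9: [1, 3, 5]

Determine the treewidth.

3

A width-3 tree decomposition is:
Bags: B1 = {1, 2, 5, 7}  B2 = {1, 3, 5, 7}  B3 = {1, 2, 5, 8}  B4 = {0, 2, 5, 7}  B5 = {2, 4, 5, 7}  B6 = {1, 3, 5, 9}  B7 = {2, 4, 5, 6}
Tree: B1–B2, B1–B3, B1–B4, B4–B5, B2–B6, B5–B7
The largest bag has 4 vertices, giving width 3; this decomposition certifies tw(G) ≤ 3. For the lower bound, the 4 vertices {1, 3, 5, 9} are pairwise adjacent, and any tree decomposition puts a clique entirely inside one bag — forcing width ≥ 3. Combining the bounds, tw(G) = 3.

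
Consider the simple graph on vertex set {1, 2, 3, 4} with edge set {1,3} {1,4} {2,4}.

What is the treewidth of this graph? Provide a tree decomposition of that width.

Each bag holds 2 vertices, so the decomposition has width 1, which upper-bounds the treewidth. Any graph with an edge has treewidth ≥ 1, and G has the edge 3–1. Therefore the treewidth is 1.

Treewidth 1.
One such decomposition:
Bags: B1 = {1, 3}  B2 = {1, 4}  B3 = {2, 4}
Tree: B1–B2, B2–B3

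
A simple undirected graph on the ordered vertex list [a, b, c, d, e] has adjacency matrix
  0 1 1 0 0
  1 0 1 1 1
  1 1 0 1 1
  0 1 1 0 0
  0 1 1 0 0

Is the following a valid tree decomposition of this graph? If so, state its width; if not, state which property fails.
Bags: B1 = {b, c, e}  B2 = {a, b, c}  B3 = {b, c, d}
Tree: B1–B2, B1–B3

Every vertex of G appears in some bag (union = {a, b, c, d, e}); every edge is covered by a bag; and for each vertex v the set of bags containing v is connected in the bag tree. The decomposition is therefore valid. The largest bag has 3 vertices, so the width is 2.

Yes; width 2.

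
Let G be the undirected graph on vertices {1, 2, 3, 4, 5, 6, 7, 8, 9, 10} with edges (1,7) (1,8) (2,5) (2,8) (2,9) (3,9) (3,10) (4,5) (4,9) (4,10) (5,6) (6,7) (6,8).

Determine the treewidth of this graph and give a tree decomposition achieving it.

Each bag holds 3 vertices, so the decomposition has width 2, which upper-bounds the treewidth. Since 7–1–8–6–7 is a cycle in G, G is not acyclic. Forests are exactly the graphs of treewidth ≤ 1, so tw(G) ≥ 2. Therefore the treewidth is 2.

Treewidth 2.
Bags: B1 = {1, 6, 7}  B2 = {1, 6, 8}  B3 = {5, 6, 8}  B4 = {2, 5, 8}  B5 = {2, 4, 5}  B6 = {2, 4, 9}  B7 = {4, 9, 10}  B8 = {3, 9, 10}
Tree: B1–B2, B2–B3, B3–B4, B4–B5, B5–B6, B6–B7, B7–B8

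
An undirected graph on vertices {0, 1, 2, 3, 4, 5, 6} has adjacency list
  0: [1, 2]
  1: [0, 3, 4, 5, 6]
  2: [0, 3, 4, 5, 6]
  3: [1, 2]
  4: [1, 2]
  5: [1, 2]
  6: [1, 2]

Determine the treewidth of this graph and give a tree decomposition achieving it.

Treewidth 2.
One optimal decomposition is:
Bags: B1 = {1, 2, 6}  B2 = {1, 2, 5}  B3 = {1, 2, 4}  B4 = {0, 1, 2}  B5 = {1, 2, 3}
Tree: B1–B2, B2–B3, B3–B4, B4–B5

The largest bag has 3 vertices, giving width 2; this decomposition certifies tw(G) ≤ 2. For the lower bound, G contains the cycle 2–6–1–5–2, so G is not a forest; only forests have treewidth ≤ 1, hence tw(G) ≥ 2. The upper and lower bounds meet at 2, so that is the treewidth.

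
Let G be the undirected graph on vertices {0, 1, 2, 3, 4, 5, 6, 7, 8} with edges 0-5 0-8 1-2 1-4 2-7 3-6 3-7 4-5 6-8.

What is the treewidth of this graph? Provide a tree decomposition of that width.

The largest bag has 3 vertices, giving width 2; this decomposition certifies tw(G) ≤ 2. Since 7–2–1–4–5–0–8–6–3–7 is a cycle in G, G is not acyclic. Forests are exactly the graphs of treewidth ≤ 1, so tw(G) ≥ 2. Combining the bounds, tw(G) = 2.

Treewidth 2.
One such decomposition:
Bags: B1 = {1, 2, 7}  B2 = {1, 4, 7}  B3 = {4, 5, 7}  B4 = {0, 5, 7}  B5 = {0, 7, 8}  B6 = {6, 7, 8}  B7 = {3, 6, 7}
Tree: B1–B2, B2–B3, B3–B4, B4–B5, B5–B6, B6–B7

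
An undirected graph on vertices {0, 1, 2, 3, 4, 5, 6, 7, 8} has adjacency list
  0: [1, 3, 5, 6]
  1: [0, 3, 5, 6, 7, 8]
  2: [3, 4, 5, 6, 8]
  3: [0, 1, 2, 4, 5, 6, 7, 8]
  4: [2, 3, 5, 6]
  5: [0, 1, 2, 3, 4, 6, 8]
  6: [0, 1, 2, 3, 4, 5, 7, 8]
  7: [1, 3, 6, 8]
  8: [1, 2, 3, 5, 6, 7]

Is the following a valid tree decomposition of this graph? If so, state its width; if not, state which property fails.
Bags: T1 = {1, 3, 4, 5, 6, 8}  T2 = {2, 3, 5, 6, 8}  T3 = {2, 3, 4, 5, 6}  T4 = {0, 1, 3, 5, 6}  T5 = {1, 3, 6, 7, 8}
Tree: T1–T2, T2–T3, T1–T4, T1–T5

A tree decomposition must satisfy three properties: every vertex lies in some bag; for every edge, both endpoints lie together in some bag; and for every vertex, the bags containing it form a connected subtree. Here bags containing vertex 4 are not connected in the tree, so the decomposition is invalid.

No — bags containing vertex 4 are not connected in the tree.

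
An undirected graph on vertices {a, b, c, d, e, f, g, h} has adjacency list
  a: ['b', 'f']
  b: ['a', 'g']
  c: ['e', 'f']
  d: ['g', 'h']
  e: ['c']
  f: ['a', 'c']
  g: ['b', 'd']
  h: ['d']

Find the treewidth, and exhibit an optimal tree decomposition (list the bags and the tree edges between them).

Treewidth 1.
One such decomposition:
Bags: B1 = {d, h}  B2 = {d, g}  B3 = {b, g}  B4 = {a, b}  B5 = {a, f}  B6 = {c, f}  B7 = {c, e}
Tree: B1–B2, B2–B3, B3–B4, B4–B5, B5–B6, B6–B7

The largest bag has 2 vertices, giving width 1; this decomposition certifies tw(G) ≤ 1. G has an edge, so its treewidth is at least 1. Therefore the treewidth is 1.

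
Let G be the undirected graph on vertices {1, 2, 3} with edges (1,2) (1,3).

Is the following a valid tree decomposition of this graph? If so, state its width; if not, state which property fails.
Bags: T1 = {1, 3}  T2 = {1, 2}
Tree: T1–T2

Every vertex of G appears in some bag (union = {1, 2, 3}); every edge is covered by a bag; and for each vertex v the set of bags containing v is connected in the bag tree. The decomposition is therefore valid. The largest bag has 2 vertices, so the width is 1.

Yes; width 1.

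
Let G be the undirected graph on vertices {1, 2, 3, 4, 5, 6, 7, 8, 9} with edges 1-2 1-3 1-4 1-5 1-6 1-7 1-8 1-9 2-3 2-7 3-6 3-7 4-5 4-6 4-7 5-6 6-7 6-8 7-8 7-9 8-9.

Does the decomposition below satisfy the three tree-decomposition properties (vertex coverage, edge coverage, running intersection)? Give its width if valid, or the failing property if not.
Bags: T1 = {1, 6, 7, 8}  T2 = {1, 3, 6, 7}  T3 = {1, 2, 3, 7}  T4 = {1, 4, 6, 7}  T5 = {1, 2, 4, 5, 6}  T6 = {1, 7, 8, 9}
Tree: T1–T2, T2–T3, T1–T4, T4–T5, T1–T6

No — bags containing vertex 2 are not connected in the tree.

A tree decomposition must satisfy three properties: every vertex lies in some bag; for every edge, both endpoints lie together in some bag; and for every vertex, the bags containing it form a connected subtree. Here bags containing vertex 2 are not connected in the tree, so the decomposition is invalid.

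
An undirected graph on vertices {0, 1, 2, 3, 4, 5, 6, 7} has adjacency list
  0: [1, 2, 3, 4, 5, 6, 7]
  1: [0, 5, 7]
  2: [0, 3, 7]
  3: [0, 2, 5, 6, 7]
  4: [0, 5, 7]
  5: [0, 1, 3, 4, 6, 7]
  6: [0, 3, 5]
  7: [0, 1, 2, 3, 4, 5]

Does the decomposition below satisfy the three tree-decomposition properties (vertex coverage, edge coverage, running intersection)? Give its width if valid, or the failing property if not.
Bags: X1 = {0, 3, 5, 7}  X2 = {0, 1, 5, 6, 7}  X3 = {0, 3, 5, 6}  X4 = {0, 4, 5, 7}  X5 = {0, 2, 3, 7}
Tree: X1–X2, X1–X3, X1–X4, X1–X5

A tree decomposition must satisfy three properties: every vertex lies in some bag; for every edge, both endpoints lie together in some bag; and for every vertex, the bags containing it form a connected subtree. Here bags containing vertex 6 are not connected in the tree, so the decomposition is invalid.

No — bags containing vertex 6 are not connected in the tree.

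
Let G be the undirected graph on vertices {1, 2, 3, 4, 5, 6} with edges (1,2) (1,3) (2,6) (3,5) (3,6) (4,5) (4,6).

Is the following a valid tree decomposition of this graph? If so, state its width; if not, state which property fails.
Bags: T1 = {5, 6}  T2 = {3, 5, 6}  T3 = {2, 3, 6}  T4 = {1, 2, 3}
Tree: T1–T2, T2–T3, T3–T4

No — vertex 4 appears in no bag.

A tree decomposition must satisfy three properties: every vertex lies in some bag; for every edge, both endpoints lie together in some bag; and for every vertex, the bags containing it form a connected subtree. Here vertex 4 appears in no bag, so the decomposition is invalid.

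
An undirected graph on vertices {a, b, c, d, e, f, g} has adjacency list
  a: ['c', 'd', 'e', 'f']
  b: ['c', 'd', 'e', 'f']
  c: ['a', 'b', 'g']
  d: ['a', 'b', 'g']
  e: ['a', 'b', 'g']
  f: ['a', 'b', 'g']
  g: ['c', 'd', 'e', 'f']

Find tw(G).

3

A width-3 tree decomposition is:
Bags: B1 = {a, b, d, g}  B2 = {a, b, f, g}  B3 = {a, b, c, g}  B4 = {a, b, e, g}
Tree: B1–B2, B2–B3, B3–B4
The largest bag has 4 vertices, giving width 3; this decomposition certifies tw(G) ≤ 3. For the lower bound: the 4 vertex sets {b,d}, {f,g}, {a}, {c} are disjoint, each induces a connected subgraph, and every pair is joined by at least one edge of G. Contracting each set to a single vertex therefore yields K_{4} as a minor, and since treewidth is minor-monotone, tw(G) ≥ tw(K_{4}) = 3. The upper and lower bounds meet at 3, so that is the treewidth.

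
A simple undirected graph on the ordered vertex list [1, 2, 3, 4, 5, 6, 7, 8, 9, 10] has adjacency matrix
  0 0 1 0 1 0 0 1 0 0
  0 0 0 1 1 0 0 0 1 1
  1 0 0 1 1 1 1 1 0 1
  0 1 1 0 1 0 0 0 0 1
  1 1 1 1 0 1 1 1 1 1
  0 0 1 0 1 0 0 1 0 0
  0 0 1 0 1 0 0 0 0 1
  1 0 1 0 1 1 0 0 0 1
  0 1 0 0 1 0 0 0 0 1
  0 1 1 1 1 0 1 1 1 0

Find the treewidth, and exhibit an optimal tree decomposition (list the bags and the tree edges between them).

The largest bag has 4 vertices, giving width 3; this decomposition certifies tw(G) ≤ 3. Conversely, {2, 5, 9, 10} is a clique of size 4, and the vertices of any clique must share a bag in every tree decomposition; so some bag has ≥ 4 vertices and tw(G) ≥ 3. Hence tw(G) = 3 exactly.

Treewidth 3.
One optimal decomposition is:
Bags: B1 = {3, 5, 8, 10}  B2 = {3, 4, 5, 10}  B3 = {2, 4, 5, 10}  B4 = {3, 5, 6, 8}  B5 = {3, 5, 7, 10}  B6 = {2, 5, 9, 10}  B7 = {1, 3, 5, 8}
Tree: B1–B2, B2–B3, B1–B4, B2–B5, B3–B6, B1–B7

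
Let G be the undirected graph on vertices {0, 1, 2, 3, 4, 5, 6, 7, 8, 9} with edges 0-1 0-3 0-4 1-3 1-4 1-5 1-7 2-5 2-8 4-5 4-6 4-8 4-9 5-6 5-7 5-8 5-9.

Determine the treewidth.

A width-2 tree decomposition is:
Bags: B1 = {4, 5, 8}  B2 = {4, 5, 9}  B3 = {1, 4, 5}  B4 = {1, 5, 7}  B5 = {4, 5, 6}  B6 = {0, 1, 4}  B7 = {0, 1, 3}  B8 = {2, 5, 8}
Tree: B1–B2, B2–B3, B3–B4, B2–B5, B3–B6, B6–B7, B1–B8
The largest bag has 3 vertices, giving width 2; this decomposition certifies tw(G) ≤ 2. For the lower bound, the 3 vertices {0, 1, 3} are pairwise adjacent, and any tree decomposition puts a clique entirely inside one bag — forcing width ≥ 2. Hence tw(G) = 2 exactly.

2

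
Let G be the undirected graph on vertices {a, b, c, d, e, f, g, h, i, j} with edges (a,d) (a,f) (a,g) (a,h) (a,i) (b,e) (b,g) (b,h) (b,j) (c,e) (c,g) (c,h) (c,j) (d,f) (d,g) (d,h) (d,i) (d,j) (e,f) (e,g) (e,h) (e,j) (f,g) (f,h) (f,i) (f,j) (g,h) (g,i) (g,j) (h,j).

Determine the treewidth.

A width-4 tree decomposition is:
Bags: B1 = {c, e, g, h, j}  B2 = {b, e, g, h, j}  B3 = {e, f, g, h, j}  B4 = {d, f, g, h, j}  B5 = {a, d, f, g, h}  B6 = {a, d, f, g, i}
Tree: B1–B2, B2–B3, B3–B4, B4–B5, B5–B6
The largest bag has 5 vertices, giving width 4; this decomposition certifies tw(G) ≤ 4. Conversely, {d, f, g, h, j} is a clique of size 5, and the vertices of any clique must share a bag in every tree decomposition; so some bag has ≥ 5 vertices and tw(G) ≥ 4. The upper and lower bounds meet at 4, so that is the treewidth.

4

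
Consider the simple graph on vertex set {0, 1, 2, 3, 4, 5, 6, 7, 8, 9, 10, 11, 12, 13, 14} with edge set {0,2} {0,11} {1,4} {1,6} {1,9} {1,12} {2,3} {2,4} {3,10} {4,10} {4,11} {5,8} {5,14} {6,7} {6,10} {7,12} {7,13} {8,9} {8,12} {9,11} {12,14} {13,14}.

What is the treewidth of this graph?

A width-3 tree decomposition is:
Bags: B1 = {5, 8, 13, 14}  B2 = {8, 12, 13, 14}  B3 = {7, 8, 12, 13}  B4 = {7, 8, 9, 12}  B5 = {1, 7, 9, 12}  B6 = {1, 6, 7, 9}  B7 = {1, 6, 9, 11}  B8 = {1, 4, 6, 11}  B9 = {4, 6, 10, 11}  B10 = {0, 4, 10, 11}  B11 = {0, 2, 4, 10}  B12 = {0, 2, 3, 10}
Tree: B1–B2, B2–B3, B3–B4, B4–B5, B5–B6, B6–B7, B7–B8, B8–B9, B9–B10, B10–B11, B11–B12
Each bag holds 4 vertices, so the decomposition has width 3, which upper-bounds the treewidth. For the lower bound: the 4 vertex sets {5,13,14}, {8}, {12}, {1,6,7,9} are disjoint, each induces a connected subgraph, and every pair is joined by at least one edge of G. Contracting each set to a single vertex therefore yields K_{4} as a minor, and since treewidth is minor-monotone, tw(G) ≥ tw(K_{4}) = 3. The upper and lower bounds meet at 3, so that is the treewidth.

3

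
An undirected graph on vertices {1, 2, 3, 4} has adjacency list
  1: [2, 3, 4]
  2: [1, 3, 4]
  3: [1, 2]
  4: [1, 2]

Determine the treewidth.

2

A width-2 tree decomposition is:
Bags: B1 = {1, 2, 3}  B2 = {1, 2, 4}
Tree: B1–B2
Each bag holds 3 vertices, so the decomposition has width 2, which upper-bounds the treewidth. For the lower bound, the 3 vertices {1, 2, 3} are pairwise adjacent, and any tree decomposition puts a clique entirely inside one bag — forcing width ≥ 2. Hence tw(G) = 2 exactly.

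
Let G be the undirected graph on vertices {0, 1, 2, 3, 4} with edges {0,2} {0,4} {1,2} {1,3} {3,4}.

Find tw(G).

2

A width-2 tree decomposition is:
Bags: B1 = {0, 1, 2}  B2 = {0, 1, 4}  B3 = {1, 3, 4}
Tree: B1–B2, B2–B3
Each bag holds 3 vertices, so the decomposition has width 2, which upper-bounds the treewidth. The edges 1–2–0–4–3–1 form a cycle, so G is not a tree and its treewidth is at least 2. Therefore the treewidth is 2.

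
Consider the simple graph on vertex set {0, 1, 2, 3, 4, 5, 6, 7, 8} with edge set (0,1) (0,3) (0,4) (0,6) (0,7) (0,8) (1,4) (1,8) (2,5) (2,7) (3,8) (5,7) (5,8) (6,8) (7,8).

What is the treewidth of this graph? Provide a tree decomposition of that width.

Each bag holds 3 vertices, so the decomposition has width 2, which upper-bounds the treewidth. On the other hand G contains the 3-clique {0, 1, 8}. A clique must lie in a single bag of any decomposition, so no decomposition can have width below 2. Combining the bounds, tw(G) = 2.

Treewidth 2.
One such decomposition:
Bags: B1 = {5, 7, 8}  B2 = {2, 5, 7}  B3 = {0, 7, 8}  B4 = {0, 6, 8}  B5 = {0, 3, 8}  B6 = {0, 1, 8}  B7 = {0, 1, 4}
Tree: B1–B2, B1–B3, B3–B4, B3–B5, B3–B6, B6–B7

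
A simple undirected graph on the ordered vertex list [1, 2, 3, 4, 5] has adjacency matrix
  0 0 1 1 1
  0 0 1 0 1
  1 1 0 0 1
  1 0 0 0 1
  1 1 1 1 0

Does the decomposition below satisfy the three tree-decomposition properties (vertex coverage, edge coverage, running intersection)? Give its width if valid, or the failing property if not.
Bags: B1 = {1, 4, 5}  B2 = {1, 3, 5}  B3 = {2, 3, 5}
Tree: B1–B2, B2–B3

Yes; width 2.

Vertex coverage: the bags together contain {1, 2, 3, 4, 5}, the full vertex set. Edge coverage: each edge of G has both endpoints in at least one bag. Running intersection: for every vertex, the bags containing it form a connected subtree. All three properties hold, so this is a valid tree decomposition of width max|bag| − 1 = 2, and hence tw(G) ≤ 2.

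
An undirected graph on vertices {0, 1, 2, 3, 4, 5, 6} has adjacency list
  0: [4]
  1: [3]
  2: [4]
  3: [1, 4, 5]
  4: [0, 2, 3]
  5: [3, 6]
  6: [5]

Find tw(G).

1

A width-1 tree decomposition is:
Bags: B1 = {3, 5}  B2 = {3, 4}  B3 = {0, 4}  B4 = {2, 4}  B5 = {1, 3}  B6 = {5, 6}
Tree: B1–B2, B2–B3, B3–B4, B1–B5, B1–B6
The largest bag has 2 vertices, giving width 1; this decomposition certifies tw(G) ≤ 1. Any graph with an edge has treewidth ≥ 1, and G has the edge 3–5. Therefore the treewidth is 1.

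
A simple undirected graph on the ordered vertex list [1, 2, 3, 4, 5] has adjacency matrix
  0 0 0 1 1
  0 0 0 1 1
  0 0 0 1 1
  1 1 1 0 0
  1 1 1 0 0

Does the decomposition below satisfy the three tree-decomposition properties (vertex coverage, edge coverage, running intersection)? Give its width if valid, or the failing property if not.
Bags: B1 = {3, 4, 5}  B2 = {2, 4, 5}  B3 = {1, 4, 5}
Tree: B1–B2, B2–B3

Yes; width 2.

Vertex coverage: the bags together contain {1, 2, 3, 4, 5}, the full vertex set. Edge coverage: each edge of G has both endpoints in at least one bag. Running intersection: for every vertex, the bags containing it form a connected subtree. All three properties hold, so this is a valid tree decomposition of width max|bag| − 1 = 2, and hence tw(G) ≤ 2.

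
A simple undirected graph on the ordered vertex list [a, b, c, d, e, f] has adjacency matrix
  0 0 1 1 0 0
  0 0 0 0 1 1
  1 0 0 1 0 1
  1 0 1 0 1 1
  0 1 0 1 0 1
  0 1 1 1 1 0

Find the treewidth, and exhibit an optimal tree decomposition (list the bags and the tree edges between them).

Every bag has size at most 3, so the width is 3 − 1 = 2 and tw(G) ≤ 2. For the lower bound, the 3 vertices {d, e, f} are pairwise adjacent, and any tree decomposition puts a clique entirely inside one bag — forcing width ≥ 2. Therefore the treewidth is 2.

Treewidth 2.
One optimal decomposition is:
Bags: B1 = {c, d, f}  B2 = {d, e, f}  B3 = {b, e, f}  B4 = {a, c, d}
Tree: B1–B2, B2–B3, B1–B4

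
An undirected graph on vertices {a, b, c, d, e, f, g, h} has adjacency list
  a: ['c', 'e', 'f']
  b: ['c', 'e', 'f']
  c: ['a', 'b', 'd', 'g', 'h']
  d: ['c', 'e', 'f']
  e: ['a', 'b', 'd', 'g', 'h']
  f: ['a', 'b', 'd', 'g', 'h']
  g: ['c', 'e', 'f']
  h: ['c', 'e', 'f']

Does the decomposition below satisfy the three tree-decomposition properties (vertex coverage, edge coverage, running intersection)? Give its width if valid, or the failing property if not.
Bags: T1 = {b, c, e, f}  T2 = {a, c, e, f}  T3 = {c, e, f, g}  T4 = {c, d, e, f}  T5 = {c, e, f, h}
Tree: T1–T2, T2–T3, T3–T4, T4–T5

Yes; width 3.

Checking the three conditions: (i) the bags cover all of {a, b, c, d, e, f, g, h}; (ii) for each edge, some bag contains both endpoints; (iii) the bags containing any fixed vertex form a subtree. All hold, so the decomposition is valid with width 4 − 1 = 3.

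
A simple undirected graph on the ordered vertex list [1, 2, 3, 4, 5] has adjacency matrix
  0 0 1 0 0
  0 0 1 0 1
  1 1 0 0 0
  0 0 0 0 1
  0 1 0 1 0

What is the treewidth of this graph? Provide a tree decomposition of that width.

Treewidth 1.
One such decomposition:
Bags: B1 = {1, 3}  B2 = {2, 3}  B3 = {2, 5}  B4 = {4, 5}
Tree: B1–B2, B2–B3, B3–B4

The largest bag has 2 vertices, giving width 1; this decomposition certifies tw(G) ≤ 1. G has an edge, so its treewidth is at least 1. Hence tw(G) = 1 exactly.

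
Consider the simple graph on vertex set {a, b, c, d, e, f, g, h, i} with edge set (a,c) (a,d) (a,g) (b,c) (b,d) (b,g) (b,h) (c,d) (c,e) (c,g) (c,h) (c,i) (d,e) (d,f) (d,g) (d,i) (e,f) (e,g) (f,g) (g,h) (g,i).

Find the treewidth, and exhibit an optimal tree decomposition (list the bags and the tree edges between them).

Every bag has size at most 4, so the width is 4 − 1 = 3 and tw(G) ≤ 3. Conversely, {c, d, e, g} is a clique of size 4, and the vertices of any clique must share a bag in every tree decomposition; so some bag has ≥ 4 vertices and tw(G) ≥ 3. Hence tw(G) = 3 exactly.

Treewidth 3.
Bags: B1 = {d, e, f, g}  B2 = {c, d, e, g}  B3 = {b, c, d, g}  B4 = {a, c, d, g}  B5 = {b, c, g, h}  B6 = {c, d, g, i}
Tree: B1–B2, B2–B3, B3–B4, B3–B5, B4–B6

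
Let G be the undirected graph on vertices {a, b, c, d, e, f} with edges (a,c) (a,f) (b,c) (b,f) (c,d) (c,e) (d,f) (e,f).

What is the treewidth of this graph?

A width-2 tree decomposition is:
Bags: B1 = {c, d, f}  B2 = {b, c, f}  B3 = {c, e, f}  B4 = {a, c, f}
Tree: B1–B2, B2–B3, B3–B4
Every bag has size at most 3, so the width is 3 − 1 = 2 and tw(G) ≤ 2. Since d–f–b–c–d is a cycle in G, G is not acyclic. Forests are exactly the graphs of treewidth ≤ 1, so tw(G) ≥ 2. Therefore the treewidth is 2.

2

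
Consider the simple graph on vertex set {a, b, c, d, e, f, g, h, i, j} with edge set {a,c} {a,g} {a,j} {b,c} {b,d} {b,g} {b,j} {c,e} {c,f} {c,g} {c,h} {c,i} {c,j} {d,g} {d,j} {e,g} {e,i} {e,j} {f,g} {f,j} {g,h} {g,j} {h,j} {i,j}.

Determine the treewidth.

3

A width-3 tree decomposition is:
Bags: B1 = {a, c, g, j}  B2 = {c, g, h, j}  B3 = {c, e, g, j}  B4 = {c, f, g, j}  B5 = {b, c, g, j}  B6 = {c, e, i, j}  B7 = {b, d, g, j}
Tree: B1–B2, B1–B3, B1–B4, B4–B5, B3–B6, B5–B7
Each bag holds 4 vertices, so the decomposition has width 3, which upper-bounds the treewidth. For the lower bound, the 4 vertices {b, d, g, j} are pairwise adjacent, and any tree decomposition puts a clique entirely inside one bag — forcing width ≥ 3. Combining the bounds, tw(G) = 3.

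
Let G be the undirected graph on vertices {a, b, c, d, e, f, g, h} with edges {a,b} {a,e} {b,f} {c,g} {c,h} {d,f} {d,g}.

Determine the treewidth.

A width-1 tree decomposition is:
Bags: B1 = {c, h}  B2 = {c, g}  B3 = {d, g}  B4 = {d, f}  B5 = {b, f}  B6 = {a, b}  B7 = {a, e}
Tree: B1–B2, B2–B3, B3–B4, B4–B5, B5–B6, B6–B7
Each bag holds 2 vertices, so the decomposition has width 1, which upper-bounds the treewidth. Since G has at least one edge (e.g. h–c), it is not an edgeless graph, so tw(G) ≥ 1. The upper and lower bounds meet at 1, so that is the treewidth.

1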